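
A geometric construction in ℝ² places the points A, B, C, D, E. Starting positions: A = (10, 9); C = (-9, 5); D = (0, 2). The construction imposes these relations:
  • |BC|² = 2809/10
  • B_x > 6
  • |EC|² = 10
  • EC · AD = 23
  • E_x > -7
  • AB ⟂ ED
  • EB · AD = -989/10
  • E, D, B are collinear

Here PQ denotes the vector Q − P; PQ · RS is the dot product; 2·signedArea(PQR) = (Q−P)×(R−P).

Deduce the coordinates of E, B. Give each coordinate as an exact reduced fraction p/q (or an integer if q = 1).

1. E_x = -6  [line 10·x + 7·y + 32 = 0 ∩ |EC|² = 10]
2. E_y = 4  [line 10·x + 7·y + 32 = 0 ∩ |EC|² = 10]
   → E = (-6, 4)
3. B_x = 69/10  [EB · AD = -989/10 ∩ E, D, B are collinear]
4. B_y = -3/10  [EB · AD = -989/10 ∩ E, D, B are collinear]
   → B = (69/10, -3/10)

B = (69/10, -3/10)
E = (-6, 4)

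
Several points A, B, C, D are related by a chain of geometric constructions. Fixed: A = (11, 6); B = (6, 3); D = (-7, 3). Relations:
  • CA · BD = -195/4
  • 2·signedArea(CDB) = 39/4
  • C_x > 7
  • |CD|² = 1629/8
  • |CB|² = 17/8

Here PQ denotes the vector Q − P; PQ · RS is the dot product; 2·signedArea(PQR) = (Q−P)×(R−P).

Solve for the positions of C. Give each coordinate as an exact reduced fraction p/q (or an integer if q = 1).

C = (29/4, 15/4)

1. C_x = 29/4  [2·signedArea(CDB) = 39/4 ∩ CA · BD = -195/4]
2. C_y = 15/4  [2·signedArea(CDB) = 39/4 ∩ CA · BD = -195/4]
   → C = (29/4, 15/4)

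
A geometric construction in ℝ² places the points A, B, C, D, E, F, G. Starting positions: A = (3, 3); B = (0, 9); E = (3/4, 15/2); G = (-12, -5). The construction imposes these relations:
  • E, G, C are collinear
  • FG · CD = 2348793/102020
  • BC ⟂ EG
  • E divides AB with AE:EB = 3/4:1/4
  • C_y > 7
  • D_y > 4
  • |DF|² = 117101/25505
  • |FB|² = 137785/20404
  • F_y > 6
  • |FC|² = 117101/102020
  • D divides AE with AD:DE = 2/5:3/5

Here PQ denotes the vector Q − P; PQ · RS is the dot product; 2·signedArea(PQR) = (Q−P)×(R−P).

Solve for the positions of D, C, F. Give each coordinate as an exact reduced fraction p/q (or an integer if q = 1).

1. D_x = 21/10  [D divides AE with AD:DE = 2/5:3/5]
2. D_y = 24/5  [D divides AE with AD:DE = 2/5:3/5]
   → D = (21/10, 24/5)
3. C_x = 5700/5101  [E, G, C are collinear ∩ BC ⟂ EG]
4. C_y = 40095/5101  [E, G, C are collinear ∩ BC ⟂ EG]
   → C = (5700/5101, 40095/5101)
5. F_x = 73707/51010  [line -50121/51010·x + 78051/25505·y + -1990677/102020 = 0 ∩ |FC|² = 117101/102020]
6. F_y = 174458/25505  [line -50121/51010·x + 78051/25505·y + -1990677/102020 = 0 ∩ |FC|² = 117101/102020]
   → F = (73707/51010, 174458/25505)

C = (5700/5101, 40095/5101)
D = (21/10, 24/5)
F = (73707/51010, 174458/25505)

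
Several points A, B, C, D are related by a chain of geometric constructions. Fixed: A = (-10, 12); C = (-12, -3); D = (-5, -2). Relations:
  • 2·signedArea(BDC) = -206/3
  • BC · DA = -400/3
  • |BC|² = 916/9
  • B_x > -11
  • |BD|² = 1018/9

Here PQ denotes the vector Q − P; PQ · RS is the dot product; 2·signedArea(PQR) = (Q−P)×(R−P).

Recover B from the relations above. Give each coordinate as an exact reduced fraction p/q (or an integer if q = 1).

B = (-32/3, 7)

1. B_x = -32/3  [2·signedArea(BDC) = -206/3 ∩ BC · DA = -400/3]
2. B_y = 7  [2·signedArea(BDC) = -206/3 ∩ BC · DA = -400/3]
   → B = (-32/3, 7)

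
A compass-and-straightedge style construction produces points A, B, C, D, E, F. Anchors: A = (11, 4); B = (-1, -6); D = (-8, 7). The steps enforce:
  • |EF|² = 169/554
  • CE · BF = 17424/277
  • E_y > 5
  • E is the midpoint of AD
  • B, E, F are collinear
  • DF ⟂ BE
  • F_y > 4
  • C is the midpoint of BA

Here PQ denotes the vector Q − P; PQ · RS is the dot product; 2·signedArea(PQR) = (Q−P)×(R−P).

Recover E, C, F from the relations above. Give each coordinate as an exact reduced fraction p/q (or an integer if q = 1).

C = (5, -1)
E = (3/2, 11/2)
F = (383/277, 1374/277)

1. E_x = 3/2  [E is the midpoint of AD]
2. E_y = 11/2  [E is the midpoint of AD]
   → E = (3/2, 11/2)
3. C_x = 5  [C is the midpoint of BA]
4. C_y = -1  [C is the midpoint of BA]
   → C = (5, -1)
5. F_x = 383/277  [B, E, F are collinear ∩ DF ⟂ BE]
6. F_y = 1374/277  [B, E, F are collinear ∩ DF ⟂ BE]
   → F = (383/277, 1374/277)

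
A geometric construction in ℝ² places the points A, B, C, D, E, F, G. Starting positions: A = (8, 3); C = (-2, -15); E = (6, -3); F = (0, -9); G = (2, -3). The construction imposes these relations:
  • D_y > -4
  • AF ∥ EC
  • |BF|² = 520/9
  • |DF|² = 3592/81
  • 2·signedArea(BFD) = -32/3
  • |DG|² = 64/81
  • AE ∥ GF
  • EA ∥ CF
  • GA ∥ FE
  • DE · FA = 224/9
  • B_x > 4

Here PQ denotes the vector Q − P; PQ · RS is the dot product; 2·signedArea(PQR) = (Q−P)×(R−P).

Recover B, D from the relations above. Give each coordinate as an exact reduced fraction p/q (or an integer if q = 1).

1. D_x = 26/9  [line -8·x + -12·y + -116/9 = 0 ∩ |DF|² = 3592/81]
2. D_y = -3  [line -8·x + -12·y + -116/9 = 0 ∩ |DF|² = 3592/81]
   → D = (26/9, -3)
3. B_x = 14/3  [line -6·x + 26/9·y + 110/3 = 0 ∩ |BF|² = 520/9]
4. B_y = -3  [line -6·x + 26/9·y + 110/3 = 0 ∩ |BF|² = 520/9]
   → B = (14/3, -3)

B = (14/3, -3)
D = (26/9, -3)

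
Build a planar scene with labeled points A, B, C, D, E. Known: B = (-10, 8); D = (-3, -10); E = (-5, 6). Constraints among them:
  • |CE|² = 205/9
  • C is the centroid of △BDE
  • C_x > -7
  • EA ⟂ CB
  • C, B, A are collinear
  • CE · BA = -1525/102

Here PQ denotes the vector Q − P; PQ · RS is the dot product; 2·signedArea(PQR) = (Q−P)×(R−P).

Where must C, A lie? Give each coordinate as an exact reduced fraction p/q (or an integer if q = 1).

1. C_x = -6  [C is the centroid of △BDE]
2. C_y = 4/3  [C is the centroid of △BDE]
   → C = (-6, 4/3)
3. A_x = -265/34  [C, B, A are collinear ∩ EA ⟂ CB]
4. A_y = 147/34  [C, B, A are collinear ∩ EA ⟂ CB]
   → A = (-265/34, 147/34)

A = (-265/34, 147/34)
C = (-6, 4/3)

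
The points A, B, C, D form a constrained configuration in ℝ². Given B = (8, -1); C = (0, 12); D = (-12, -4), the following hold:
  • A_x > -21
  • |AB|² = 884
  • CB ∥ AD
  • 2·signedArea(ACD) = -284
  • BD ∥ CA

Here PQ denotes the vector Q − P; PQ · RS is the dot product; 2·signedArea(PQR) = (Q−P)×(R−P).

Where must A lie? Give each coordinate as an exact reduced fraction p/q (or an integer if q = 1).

A = (-20, 9)

1. A_x = -20  [CB ∥ AD ∩ BD ∥ CA]
2. A_y = 9  [CB ∥ AD ∩ BD ∥ CA]
   → A = (-20, 9)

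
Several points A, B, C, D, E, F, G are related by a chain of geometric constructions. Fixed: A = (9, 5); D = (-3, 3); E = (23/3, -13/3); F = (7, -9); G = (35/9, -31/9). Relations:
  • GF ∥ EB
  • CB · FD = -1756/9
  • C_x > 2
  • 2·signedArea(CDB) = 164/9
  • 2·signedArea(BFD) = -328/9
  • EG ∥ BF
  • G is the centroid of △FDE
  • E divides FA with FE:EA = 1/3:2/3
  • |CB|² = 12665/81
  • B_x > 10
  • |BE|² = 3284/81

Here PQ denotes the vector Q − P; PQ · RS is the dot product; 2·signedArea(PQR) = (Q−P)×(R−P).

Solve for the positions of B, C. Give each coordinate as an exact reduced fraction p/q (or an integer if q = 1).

1. B_x = 97/9  [EG ∥ BF ∩ GF ∥ EB]
2. B_y = -89/9  [EG ∥ BF ∩ GF ∥ EB]
   → B = (97/9, -89/9)
3. C_x = 7/3  [2·signedArea(CDB) = 164/9 ∩ CB · FD = -1756/9]
4. C_y = -2/3  [2·signedArea(CDB) = 164/9 ∩ CB · FD = -1756/9]
   → C = (7/3, -2/3)

B = (97/9, -89/9)
C = (7/3, -2/3)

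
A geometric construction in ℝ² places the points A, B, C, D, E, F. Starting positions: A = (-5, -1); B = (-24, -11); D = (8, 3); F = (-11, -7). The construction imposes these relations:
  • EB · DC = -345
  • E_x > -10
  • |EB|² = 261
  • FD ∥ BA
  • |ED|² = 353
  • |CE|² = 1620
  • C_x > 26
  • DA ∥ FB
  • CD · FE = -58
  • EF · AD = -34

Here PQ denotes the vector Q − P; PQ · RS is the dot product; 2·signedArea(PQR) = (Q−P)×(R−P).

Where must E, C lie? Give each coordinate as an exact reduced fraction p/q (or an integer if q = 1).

1. E_x = -9  [line -13·x + -4·y + -137 = 0 ∩ |ED|² = 353]
2. E_y = -5  [line -13·x + -4·y + -137 = 0 ∩ |ED|² = 353]
   → E = (-9, -5)
3. C_x = 27  [EB · DC = -345 ∩ CD · FE = -58]
4. C_y = 13  [EB · DC = -345 ∩ CD · FE = -58]
   → C = (27, 13)

C = (27, 13)
E = (-9, -5)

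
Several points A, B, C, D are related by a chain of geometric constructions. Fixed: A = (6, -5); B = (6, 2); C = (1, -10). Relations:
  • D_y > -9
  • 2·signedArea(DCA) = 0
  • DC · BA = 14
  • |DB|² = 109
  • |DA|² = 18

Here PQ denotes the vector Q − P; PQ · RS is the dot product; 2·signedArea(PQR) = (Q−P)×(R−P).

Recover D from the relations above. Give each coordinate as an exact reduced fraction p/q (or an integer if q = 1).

1. D_x = 3  [2·signedArea(DCA) = 0 ∩ DC · BA = 14]
2. D_y = -8  [2·signedArea(DCA) = 0 ∩ DC · BA = 14]
   → D = (3, -8)

D = (3, -8)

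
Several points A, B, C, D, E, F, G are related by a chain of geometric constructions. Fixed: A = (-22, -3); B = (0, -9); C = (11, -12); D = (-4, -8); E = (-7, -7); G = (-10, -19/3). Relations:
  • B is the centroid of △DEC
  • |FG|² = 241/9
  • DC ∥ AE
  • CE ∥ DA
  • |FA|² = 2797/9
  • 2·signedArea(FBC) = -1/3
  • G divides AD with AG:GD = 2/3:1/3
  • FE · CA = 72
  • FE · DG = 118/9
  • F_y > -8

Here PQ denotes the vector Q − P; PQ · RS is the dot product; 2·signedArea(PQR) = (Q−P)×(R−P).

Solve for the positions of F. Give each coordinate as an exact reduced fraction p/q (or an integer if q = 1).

F = (-5, -23/3)

1. F_x = -5  [FE · CA = 72 ∩ 2·signedArea(FBC) = -1/3]
2. F_y = -23/3  [FE · CA = 72 ∩ 2·signedArea(FBC) = -1/3]
   → F = (-5, -23/3)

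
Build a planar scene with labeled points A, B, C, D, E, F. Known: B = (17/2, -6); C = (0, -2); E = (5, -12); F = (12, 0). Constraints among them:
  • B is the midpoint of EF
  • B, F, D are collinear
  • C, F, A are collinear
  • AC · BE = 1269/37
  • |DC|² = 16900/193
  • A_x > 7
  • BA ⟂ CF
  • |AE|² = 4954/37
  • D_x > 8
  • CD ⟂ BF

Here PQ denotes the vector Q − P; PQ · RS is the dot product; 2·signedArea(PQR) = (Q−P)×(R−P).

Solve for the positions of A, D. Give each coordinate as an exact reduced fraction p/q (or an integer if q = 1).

A = (282/37, -27/37)
D = (1560/193, -1296/193)

1. A_x = 282/37  [C, F, A are collinear ∩ BA ⟂ CF]
2. A_y = -27/37  [C, F, A are collinear ∩ BA ⟂ CF]
   → A = (282/37, -27/37)
3. D_x = 1560/193  [B, F, D are collinear ∩ CD ⟂ BF]
4. D_y = -1296/193  [B, F, D are collinear ∩ CD ⟂ BF]
   → D = (1560/193, -1296/193)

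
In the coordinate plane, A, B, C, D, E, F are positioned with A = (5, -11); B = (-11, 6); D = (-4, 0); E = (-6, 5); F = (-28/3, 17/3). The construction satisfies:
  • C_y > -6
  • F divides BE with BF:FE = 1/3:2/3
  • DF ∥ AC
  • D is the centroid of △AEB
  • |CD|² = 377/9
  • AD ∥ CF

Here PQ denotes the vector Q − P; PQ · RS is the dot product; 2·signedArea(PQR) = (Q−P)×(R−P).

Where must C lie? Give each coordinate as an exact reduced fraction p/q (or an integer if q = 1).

1. C_x = -1/3  [AD ∥ CF ∩ DF ∥ AC]
2. C_y = -16/3  [AD ∥ CF ∩ DF ∥ AC]
   → C = (-1/3, -16/3)

C = (-1/3, -16/3)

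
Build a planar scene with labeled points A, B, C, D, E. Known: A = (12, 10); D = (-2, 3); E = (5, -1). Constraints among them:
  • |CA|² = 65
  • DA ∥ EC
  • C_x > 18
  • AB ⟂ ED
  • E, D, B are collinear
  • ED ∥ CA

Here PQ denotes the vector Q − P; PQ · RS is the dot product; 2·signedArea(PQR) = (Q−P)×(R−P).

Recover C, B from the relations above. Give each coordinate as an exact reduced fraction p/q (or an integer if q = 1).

B = (72/13, -17/13)
C = (19, 6)

1. C_x = 19  [ED ∥ CA ∩ DA ∥ EC]
2. C_y = 6  [ED ∥ CA ∩ DA ∥ EC]
   → C = (19, 6)
3. B_x = 72/13  [E, D, B are collinear ∩ AB ⟂ ED]
4. B_y = -17/13  [E, D, B are collinear ∩ AB ⟂ ED]
   → B = (72/13, -17/13)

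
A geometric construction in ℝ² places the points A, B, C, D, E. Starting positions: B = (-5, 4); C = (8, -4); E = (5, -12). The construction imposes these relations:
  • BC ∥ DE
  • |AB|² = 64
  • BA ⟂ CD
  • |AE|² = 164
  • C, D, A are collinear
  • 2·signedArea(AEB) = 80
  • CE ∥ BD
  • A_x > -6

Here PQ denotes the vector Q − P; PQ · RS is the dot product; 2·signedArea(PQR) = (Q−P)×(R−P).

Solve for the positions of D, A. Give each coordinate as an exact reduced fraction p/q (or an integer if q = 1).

1. D_x = -8  [BC ∥ DE ∩ CE ∥ BD]
2. D_y = -4  [BC ∥ DE ∩ CE ∥ BD]
   → D = (-8, -4)
3. A_x = -5  [C, D, A are collinear ∩ BA ⟂ CD]
4. A_y = -4  [C, D, A are collinear ∩ BA ⟂ CD]
   → A = (-5, -4)

A = (-5, -4)
D = (-8, -4)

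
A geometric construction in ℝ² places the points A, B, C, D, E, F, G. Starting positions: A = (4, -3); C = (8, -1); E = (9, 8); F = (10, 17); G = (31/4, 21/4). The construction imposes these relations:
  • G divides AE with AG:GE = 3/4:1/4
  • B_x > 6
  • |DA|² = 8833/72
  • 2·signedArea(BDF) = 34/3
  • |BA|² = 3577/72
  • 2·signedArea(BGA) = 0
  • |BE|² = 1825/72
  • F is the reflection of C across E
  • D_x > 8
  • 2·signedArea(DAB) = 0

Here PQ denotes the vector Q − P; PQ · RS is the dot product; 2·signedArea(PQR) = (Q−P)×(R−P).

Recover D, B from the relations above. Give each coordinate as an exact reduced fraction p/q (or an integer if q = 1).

1. B_x = 83/12  [line 33/4·x + -15/4·y + -177/4 = 0 ∩ |BA|² = 3577/72]
2. B_y = 41/12  [line 33/4·x + -15/4·y + -177/4 = 0 ∩ |BA|² = 3577/72]
   → B = (83/12, 41/12)
3. D_x = 103/12  [2·signedArea(DAB) = 0 ∩ 2·signedArea(BDF) = 34/3]
4. D_y = 85/12  [2·signedArea(DAB) = 0 ∩ 2·signedArea(BDF) = 34/3]
   → D = (103/12, 85/12)

B = (83/12, 41/12)
D = (103/12, 85/12)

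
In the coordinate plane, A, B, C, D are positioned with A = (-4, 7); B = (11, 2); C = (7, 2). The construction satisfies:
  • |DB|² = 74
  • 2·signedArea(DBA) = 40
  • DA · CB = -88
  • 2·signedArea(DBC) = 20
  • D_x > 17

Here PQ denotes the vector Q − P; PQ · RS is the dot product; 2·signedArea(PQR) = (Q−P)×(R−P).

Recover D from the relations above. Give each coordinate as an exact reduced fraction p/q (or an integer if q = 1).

D = (18, -3)

1. D_x = 18  [DA · CB = -88 ∩ 2·signedArea(DBC) = 20]
2. D_y = -3  [DA · CB = -88 ∩ 2·signedArea(DBC) = 20]
   → D = (18, -3)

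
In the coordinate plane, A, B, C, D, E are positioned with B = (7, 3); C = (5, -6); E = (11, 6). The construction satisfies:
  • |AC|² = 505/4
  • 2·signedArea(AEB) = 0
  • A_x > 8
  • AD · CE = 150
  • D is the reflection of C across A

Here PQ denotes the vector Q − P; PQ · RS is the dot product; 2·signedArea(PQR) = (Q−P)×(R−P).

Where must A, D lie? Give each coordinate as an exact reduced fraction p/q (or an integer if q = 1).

1. A_x = 9  [line 3·x + -4·y + -9 = 0 ∩ |AC|² = 505/4]
2. A_y = 9/2  [line 3·x + -4·y + -9 = 0 ∩ |AC|² = 505/4]
   → A = (9, 9/2)
3. D_x = 13  [D is the reflection of C across A]
4. D_y = 15  [D is the reflection of C across A]
   → D = (13, 15)

A = (9, 9/2)
D = (13, 15)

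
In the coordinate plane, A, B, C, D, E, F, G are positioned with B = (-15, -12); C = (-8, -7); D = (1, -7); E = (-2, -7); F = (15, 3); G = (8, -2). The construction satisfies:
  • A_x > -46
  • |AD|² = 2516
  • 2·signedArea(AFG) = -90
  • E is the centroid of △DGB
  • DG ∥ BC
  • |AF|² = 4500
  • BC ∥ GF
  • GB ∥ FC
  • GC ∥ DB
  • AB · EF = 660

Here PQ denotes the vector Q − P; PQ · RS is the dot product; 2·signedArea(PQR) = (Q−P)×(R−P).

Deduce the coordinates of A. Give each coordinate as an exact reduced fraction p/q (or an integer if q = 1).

1. A_x = -45  [2·signedArea(AFG) = -90 ∩ AB · EF = 660]
2. A_y = -27  [2·signedArea(AFG) = -90 ∩ AB · EF = 660]
   → A = (-45, -27)

A = (-45, -27)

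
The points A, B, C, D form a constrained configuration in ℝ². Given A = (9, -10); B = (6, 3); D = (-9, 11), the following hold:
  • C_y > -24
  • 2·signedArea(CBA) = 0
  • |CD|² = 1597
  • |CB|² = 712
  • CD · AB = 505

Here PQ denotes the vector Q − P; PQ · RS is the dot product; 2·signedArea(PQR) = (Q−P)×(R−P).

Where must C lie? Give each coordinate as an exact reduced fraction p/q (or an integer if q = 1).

C = (12, -23)

1. C_x = 12  [2·signedArea(CBA) = 0 ∩ CD · AB = 505]
2. C_y = -23  [2·signedArea(CBA) = 0 ∩ CD · AB = 505]
   → C = (12, -23)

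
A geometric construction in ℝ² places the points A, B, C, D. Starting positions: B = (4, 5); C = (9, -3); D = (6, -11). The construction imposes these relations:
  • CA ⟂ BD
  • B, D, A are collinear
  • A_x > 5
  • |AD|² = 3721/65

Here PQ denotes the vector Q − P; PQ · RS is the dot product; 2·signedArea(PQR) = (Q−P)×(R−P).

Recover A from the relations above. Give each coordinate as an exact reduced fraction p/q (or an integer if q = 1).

1. A_x = 329/65  [B, D, A are collinear ∩ CA ⟂ BD]
2. A_y = -227/65  [B, D, A are collinear ∩ CA ⟂ BD]
   → A = (329/65, -227/65)

A = (329/65, -227/65)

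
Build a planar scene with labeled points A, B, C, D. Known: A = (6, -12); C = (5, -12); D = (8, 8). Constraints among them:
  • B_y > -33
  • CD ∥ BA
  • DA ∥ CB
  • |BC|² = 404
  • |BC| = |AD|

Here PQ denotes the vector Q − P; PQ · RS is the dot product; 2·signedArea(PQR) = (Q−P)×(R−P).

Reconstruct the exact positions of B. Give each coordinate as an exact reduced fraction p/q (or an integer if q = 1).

1. B_x = 3  [CD ∥ BA ∩ DA ∥ CB]
2. B_y = -32  [CD ∥ BA ∩ DA ∥ CB]
   → B = (3, -32)

B = (3, -32)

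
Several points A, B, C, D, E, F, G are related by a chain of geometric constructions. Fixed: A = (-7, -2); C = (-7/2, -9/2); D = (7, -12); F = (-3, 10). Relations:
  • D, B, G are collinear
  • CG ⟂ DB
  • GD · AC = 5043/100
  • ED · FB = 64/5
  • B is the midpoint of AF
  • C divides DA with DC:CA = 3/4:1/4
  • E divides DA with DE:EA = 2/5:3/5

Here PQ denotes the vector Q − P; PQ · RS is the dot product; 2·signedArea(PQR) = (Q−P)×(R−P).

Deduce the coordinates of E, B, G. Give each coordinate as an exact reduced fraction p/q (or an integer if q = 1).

1. E_x = 7/5  [E divides DA with DE:EA = 2/5:3/5]
2. E_y = -8  [E divides DA with DE:EA = 2/5:3/5]
   → E = (7/5, -8)
3. B_x = -5  [B is the midpoint of AF]
4. B_y = 4  [B is the midpoint of AF]
   → B = (-5, 4)
5. G_x = -19/50  [D, B, G are collinear ∩ CG ⟂ DB]
6. G_y = -54/25  [D, B, G are collinear ∩ CG ⟂ DB]
   → G = (-19/50, -54/25)

B = (-5, 4)
E = (7/5, -8)
G = (-19/50, -54/25)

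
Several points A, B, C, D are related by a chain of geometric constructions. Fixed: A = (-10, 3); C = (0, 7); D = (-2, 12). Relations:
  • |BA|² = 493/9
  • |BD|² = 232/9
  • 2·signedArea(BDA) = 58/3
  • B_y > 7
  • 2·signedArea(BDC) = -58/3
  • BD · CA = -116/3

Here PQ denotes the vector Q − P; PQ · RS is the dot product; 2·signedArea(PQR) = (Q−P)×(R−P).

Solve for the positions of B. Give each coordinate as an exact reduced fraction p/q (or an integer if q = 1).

1. B_x = -4  [2·signedArea(BDA) = 58/3 ∩ 2·signedArea(BDC) = -58/3]
2. B_y = 22/3  [2·signedArea(BDA) = 58/3 ∩ 2·signedArea(BDC) = -58/3]
   → B = (-4, 22/3)

B = (-4, 22/3)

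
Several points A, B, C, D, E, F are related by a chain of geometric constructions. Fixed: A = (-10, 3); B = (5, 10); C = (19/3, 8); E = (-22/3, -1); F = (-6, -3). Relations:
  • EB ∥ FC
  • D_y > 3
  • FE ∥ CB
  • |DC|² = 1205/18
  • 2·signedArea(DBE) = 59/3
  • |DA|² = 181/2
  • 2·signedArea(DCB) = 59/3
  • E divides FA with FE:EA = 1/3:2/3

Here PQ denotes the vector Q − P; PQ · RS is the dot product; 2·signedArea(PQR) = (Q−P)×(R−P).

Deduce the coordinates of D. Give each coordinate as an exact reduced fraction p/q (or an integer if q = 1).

1. D_x = -1/2  [2·signedArea(DCB) = 59/3 ∩ 2·signedArea(DBE) = 59/3]
2. D_y = 7/2  [2·signedArea(DCB) = 59/3 ∩ 2·signedArea(DBE) = 59/3]
   → D = (-1/2, 7/2)

D = (-1/2, 7/2)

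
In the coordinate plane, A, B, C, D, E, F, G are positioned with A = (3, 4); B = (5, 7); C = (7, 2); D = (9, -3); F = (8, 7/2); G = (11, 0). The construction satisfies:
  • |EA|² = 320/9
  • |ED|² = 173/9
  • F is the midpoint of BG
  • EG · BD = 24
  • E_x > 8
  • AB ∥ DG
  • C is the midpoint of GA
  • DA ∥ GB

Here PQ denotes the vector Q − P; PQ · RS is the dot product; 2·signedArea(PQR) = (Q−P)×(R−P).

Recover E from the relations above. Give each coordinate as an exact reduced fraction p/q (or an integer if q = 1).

1. E_x = 25/3  [line -4·x + 10·y + 20 = 0 ∩ |ED|² = 173/9]
2. E_y = 4/3  [line -4·x + 10·y + 20 = 0 ∩ |ED|² = 173/9]
   → E = (25/3, 4/3)

E = (25/3, 4/3)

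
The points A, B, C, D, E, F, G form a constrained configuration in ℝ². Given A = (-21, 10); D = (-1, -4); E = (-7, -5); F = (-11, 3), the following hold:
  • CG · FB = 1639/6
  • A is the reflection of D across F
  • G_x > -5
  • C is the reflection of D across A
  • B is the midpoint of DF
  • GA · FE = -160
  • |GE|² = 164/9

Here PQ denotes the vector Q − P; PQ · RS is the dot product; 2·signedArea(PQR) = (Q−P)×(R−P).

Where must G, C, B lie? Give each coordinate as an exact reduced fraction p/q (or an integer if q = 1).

B = (-6, -1/2)
C = (-41, 24)
G = (-13/3, -5/3)

1. G_x = -13/3  [line -4·x + 8·y + -4 = 0 ∩ |GE|² = 164/9]
2. G_y = -5/3  [line -4·x + 8·y + -4 = 0 ∩ |GE|² = 164/9]
   → G = (-13/3, -5/3)
3. C_x = -41  [C is the reflection of D across A]
4. C_y = 24  [C is the reflection of D across A]
   → C = (-41, 24)
5. B_x = -6  [B is the midpoint of DF]
6. B_y = -1/2  [B is the midpoint of DF]
   → B = (-6, -1/2)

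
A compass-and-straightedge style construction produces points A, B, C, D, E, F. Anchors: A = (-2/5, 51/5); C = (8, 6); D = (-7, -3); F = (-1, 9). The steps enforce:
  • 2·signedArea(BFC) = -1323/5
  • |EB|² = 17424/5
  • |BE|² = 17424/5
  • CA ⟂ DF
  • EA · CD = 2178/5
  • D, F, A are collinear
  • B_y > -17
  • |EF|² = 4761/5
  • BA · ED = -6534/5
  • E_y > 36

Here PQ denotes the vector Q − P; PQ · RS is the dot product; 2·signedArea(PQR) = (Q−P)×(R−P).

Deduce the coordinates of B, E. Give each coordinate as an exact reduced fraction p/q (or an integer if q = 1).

B = (-68/5, -81/5)
E = (64/5, 183/5)

1. E_x = 64/5  [line 15·x + 9·y + -2607/5 = 0 ∩ |EF|² = 4761/5]
2. E_y = 183/5  [line 15·x + 9·y + -2607/5 = 0 ∩ |EF|² = 4761/5]
   → E = (64/5, 183/5)
3. B_x = -68/5  [2·signedArea(BFC) = -1323/5 ∩ BA · ED = -6534/5]
4. B_y = -81/5  [2·signedArea(BFC) = -1323/5 ∩ BA · ED = -6534/5]
   → B = (-68/5, -81/5)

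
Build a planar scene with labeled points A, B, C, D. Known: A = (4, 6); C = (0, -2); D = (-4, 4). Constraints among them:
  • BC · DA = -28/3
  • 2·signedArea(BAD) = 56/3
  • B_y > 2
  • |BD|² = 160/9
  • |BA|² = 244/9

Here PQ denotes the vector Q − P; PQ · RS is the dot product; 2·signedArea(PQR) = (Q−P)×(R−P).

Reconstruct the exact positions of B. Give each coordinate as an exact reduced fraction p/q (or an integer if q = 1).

1. B_x = 0  [2·signedArea(BAD) = 56/3 ∩ BC · DA = -28/3]
2. B_y = 8/3  [2·signedArea(BAD) = 56/3 ∩ BC · DA = -28/3]
   → B = (0, 8/3)

B = (0, 8/3)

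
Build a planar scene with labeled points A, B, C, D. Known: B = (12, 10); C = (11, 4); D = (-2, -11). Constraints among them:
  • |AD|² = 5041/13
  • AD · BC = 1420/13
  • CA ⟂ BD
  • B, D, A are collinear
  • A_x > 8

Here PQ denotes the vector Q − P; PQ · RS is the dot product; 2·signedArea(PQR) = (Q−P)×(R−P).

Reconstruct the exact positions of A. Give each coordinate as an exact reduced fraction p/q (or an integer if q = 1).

A = (116/13, 70/13)

1. A_x = 116/13  [B, D, A are collinear ∩ CA ⟂ BD]
2. A_y = 70/13  [B, D, A are collinear ∩ CA ⟂ BD]
   → A = (116/13, 70/13)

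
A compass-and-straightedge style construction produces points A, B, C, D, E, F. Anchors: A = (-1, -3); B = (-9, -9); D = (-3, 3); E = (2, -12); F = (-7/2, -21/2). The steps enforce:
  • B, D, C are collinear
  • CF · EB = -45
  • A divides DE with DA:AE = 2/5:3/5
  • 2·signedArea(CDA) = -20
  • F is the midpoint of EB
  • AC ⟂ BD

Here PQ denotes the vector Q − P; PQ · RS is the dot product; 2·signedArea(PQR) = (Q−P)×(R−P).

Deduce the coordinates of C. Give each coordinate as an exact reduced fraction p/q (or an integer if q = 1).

C = (-5, -1)

1. C_x = -5  [B, D, C are collinear ∩ AC ⟂ BD]
2. C_y = -1  [B, D, C are collinear ∩ AC ⟂ BD]
   → C = (-5, -1)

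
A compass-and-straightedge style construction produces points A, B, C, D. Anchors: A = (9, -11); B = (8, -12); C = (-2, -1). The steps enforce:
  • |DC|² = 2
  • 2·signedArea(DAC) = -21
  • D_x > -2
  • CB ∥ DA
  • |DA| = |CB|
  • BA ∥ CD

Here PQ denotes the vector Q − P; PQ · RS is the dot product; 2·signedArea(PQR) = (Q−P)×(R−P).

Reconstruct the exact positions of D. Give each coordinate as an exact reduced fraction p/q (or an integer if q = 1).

D = (-1, 0)

1. D_x = -1  [CB ∥ DA ∩ BA ∥ CD]
2. D_y = 0  [CB ∥ DA ∩ BA ∥ CD]
   → D = (-1, 0)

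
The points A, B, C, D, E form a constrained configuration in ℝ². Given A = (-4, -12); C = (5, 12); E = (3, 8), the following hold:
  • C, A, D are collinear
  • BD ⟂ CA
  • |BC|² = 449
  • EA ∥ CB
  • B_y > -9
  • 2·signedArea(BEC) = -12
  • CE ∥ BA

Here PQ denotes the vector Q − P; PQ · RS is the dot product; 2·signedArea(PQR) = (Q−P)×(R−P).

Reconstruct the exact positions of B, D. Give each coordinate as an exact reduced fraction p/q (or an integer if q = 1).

1. B_x = -2  [CE ∥ BA ∩ EA ∥ CB]
2. B_y = -8  [CE ∥ BA ∩ EA ∥ CB]
   → B = (-2, -8)
3. D_x = -178/73  [C, A, D are collinear ∩ BD ⟂ CA]
4. D_y = -572/73  [C, A, D are collinear ∩ BD ⟂ CA]
   → D = (-178/73, -572/73)

B = (-2, -8)
D = (-178/73, -572/73)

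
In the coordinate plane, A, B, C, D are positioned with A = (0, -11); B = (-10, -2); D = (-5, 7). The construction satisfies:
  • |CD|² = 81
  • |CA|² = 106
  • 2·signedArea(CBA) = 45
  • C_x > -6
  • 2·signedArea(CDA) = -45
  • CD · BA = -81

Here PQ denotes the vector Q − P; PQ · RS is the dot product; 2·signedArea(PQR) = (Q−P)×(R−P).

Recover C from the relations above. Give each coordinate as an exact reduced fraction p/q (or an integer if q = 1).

1. C_x = -5  [2·signedArea(CDA) = -45 ∩ 2·signedArea(CBA) = 45]
2. C_y = -2  [2·signedArea(CDA) = -45 ∩ 2·signedArea(CBA) = 45]
   → C = (-5, -2)

C = (-5, -2)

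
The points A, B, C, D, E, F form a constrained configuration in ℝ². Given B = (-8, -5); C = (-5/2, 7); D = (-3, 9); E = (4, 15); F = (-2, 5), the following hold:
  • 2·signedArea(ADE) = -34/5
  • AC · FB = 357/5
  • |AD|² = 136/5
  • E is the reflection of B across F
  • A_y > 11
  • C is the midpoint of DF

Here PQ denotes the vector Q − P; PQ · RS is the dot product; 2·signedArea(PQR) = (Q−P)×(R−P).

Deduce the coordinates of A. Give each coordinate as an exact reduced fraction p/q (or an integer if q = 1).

1. A_x = 7/5  [2·signedArea(ADE) = -34/5 ∩ AC · FB = 357/5]
2. A_y = 59/5  [2·signedArea(ADE) = -34/5 ∩ AC · FB = 357/5]
   → A = (7/5, 59/5)

A = (7/5, 59/5)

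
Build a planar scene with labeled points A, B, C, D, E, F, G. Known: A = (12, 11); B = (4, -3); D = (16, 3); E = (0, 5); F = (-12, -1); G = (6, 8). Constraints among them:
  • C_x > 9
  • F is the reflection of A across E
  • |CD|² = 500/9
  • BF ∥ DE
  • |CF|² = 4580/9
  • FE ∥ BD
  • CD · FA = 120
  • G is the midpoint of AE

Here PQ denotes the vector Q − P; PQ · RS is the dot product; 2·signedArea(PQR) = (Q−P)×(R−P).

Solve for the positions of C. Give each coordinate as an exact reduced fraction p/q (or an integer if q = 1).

C = (28/3, 19/3)

1. C_x = 28/3  [line -24·x + -12·y + 300 = 0 ∩ |CF|² = 4580/9]
2. C_y = 19/3  [line -24·x + -12·y + 300 = 0 ∩ |CF|² = 4580/9]
   → C = (28/3, 19/3)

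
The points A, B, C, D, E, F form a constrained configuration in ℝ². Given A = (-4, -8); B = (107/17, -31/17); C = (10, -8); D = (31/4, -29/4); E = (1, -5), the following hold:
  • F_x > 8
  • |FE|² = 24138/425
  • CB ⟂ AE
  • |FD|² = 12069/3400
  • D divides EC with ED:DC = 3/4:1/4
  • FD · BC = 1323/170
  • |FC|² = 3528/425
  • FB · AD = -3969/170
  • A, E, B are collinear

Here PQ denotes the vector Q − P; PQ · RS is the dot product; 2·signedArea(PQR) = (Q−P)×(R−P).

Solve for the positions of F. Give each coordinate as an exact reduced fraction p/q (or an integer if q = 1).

F = (724/85, -94/17)

1. F_x = 724/85  [FD · BC = 1323/170 ∩ FB · AD = -3969/170]
2. F_y = -94/17  [FD · BC = 1323/170 ∩ FB · AD = -3969/170]
   → F = (724/85, -94/17)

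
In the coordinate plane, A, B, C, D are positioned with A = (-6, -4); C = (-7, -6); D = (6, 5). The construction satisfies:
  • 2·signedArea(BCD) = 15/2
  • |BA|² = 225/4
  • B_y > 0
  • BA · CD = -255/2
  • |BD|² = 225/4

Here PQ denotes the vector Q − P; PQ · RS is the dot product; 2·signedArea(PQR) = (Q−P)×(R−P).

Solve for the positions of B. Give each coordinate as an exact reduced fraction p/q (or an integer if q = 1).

1. B_x = 0  [BA · CD = -255/2 ∩ 2·signedArea(BCD) = 15/2]
2. B_y = 1/2  [BA · CD = -255/2 ∩ 2·signedArea(BCD) = 15/2]
   → B = (0, 1/2)

B = (0, 1/2)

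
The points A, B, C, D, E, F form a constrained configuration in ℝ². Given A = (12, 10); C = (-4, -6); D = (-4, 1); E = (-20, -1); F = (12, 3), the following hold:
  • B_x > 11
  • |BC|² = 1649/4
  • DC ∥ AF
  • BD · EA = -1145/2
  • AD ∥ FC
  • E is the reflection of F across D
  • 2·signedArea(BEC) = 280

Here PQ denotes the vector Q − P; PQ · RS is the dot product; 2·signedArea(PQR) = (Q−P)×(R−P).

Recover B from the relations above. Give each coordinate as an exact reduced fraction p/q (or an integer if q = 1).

B = (12, 13/2)

1. B_x = 12  [2·signedArea(BEC) = 280 ∩ BD · EA = -1145/2]
2. B_y = 13/2  [2·signedArea(BEC) = 280 ∩ BD · EA = -1145/2]
   → B = (12, 13/2)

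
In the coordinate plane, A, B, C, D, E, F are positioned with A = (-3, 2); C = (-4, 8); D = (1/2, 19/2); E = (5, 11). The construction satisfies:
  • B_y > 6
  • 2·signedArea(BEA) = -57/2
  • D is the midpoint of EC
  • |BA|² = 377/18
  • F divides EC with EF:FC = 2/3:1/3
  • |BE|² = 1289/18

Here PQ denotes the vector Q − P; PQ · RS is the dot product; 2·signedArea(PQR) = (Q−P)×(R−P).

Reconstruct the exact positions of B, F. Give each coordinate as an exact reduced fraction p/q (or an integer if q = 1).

B = (-13/6, 13/2)
F = (-1, 9)

1. B_x = -13/6  [line 9·x + -8·y + 143/2 = 0 ∩ |BA|² = 377/18]
2. B_y = 13/2  [line 9·x + -8·y + 143/2 = 0 ∩ |BA|² = 377/18]
   → B = (-13/6, 13/2)
3. F_x = -1  [F divides EC with EF:FC = 2/3:1/3]
4. F_y = 9  [F divides EC with EF:FC = 2/3:1/3]
   → F = (-1, 9)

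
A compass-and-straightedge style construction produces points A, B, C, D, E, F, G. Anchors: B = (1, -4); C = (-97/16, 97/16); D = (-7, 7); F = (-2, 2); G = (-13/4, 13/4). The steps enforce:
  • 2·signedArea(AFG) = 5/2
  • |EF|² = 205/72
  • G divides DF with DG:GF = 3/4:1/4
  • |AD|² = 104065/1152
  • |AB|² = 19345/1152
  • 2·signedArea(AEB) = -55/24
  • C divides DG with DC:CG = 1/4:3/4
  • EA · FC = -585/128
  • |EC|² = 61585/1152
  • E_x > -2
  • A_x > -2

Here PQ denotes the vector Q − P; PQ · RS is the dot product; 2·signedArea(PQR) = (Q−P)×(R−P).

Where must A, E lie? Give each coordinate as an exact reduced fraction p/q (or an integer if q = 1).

1. A_x = -65/48  [line -5/4·x + -5/4·y + -5/2 = 0 ∩ |AD|² = 104065/1152]
2. A_y = -31/48  [line -5/4·x + -5/4·y + -5/2 = 0 ∩ |AD|² = 104065/1152]
   → A = (-65/48, -31/48)
3. E_x = -17/12  [2·signedArea(AEB) = -55/24 ∩ EA · FC = -585/128]
4. E_y = 5/12  [2·signedArea(AEB) = -55/24 ∩ EA · FC = -585/128]
   → E = (-17/12, 5/12)

A = (-65/48, -31/48)
E = (-17/12, 5/12)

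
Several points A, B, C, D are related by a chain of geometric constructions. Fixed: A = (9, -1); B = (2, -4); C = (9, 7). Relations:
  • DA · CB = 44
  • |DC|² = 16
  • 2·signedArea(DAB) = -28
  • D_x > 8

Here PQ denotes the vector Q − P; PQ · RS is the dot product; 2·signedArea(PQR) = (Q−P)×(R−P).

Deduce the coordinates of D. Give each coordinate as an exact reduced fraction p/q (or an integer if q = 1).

1. D_x = 9  [DA · CB = 44 ∩ 2·signedArea(DAB) = -28]
2. D_y = 3  [DA · CB = 44 ∩ 2·signedArea(DAB) = -28]
   → D = (9, 3)

D = (9, 3)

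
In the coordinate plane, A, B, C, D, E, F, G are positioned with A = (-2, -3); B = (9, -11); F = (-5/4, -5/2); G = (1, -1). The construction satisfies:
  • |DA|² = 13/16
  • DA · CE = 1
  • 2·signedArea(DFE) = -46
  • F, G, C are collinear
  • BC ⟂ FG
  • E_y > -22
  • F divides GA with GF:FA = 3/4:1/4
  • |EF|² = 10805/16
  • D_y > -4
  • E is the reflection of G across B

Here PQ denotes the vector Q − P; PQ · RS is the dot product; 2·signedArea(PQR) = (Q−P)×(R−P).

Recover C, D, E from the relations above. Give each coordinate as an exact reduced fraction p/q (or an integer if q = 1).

1. C_x = 25/13  [F, G, C are collinear ∩ BC ⟂ FG]
2. C_y = -5/13  [F, G, C are collinear ∩ BC ⟂ FG]
   → C = (25/13, -5/13)
3. E_x = 17  [E is the reflection of G across B]
4. E_y = -21  [E is the reflection of G across B]
   → E = (17, -21)
5. D_x = -11/4  [2·signedArea(DFE) = -46 ∩ DA · CE = 1]
6. D_y = -7/2  [2·signedArea(DFE) = -46 ∩ DA · CE = 1]
   → D = (-11/4, -7/2)

C = (25/13, -5/13)
D = (-11/4, -7/2)
E = (17, -21)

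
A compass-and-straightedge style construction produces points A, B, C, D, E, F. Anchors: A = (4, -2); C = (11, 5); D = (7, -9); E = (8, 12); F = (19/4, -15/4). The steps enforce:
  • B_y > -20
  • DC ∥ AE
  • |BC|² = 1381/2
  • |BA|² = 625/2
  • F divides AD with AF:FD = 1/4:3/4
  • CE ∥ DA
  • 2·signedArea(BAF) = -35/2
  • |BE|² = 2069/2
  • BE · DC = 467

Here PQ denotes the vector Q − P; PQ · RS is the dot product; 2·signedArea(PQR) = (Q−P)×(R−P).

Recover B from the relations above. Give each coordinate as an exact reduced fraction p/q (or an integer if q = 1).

B = (3/2, -39/2)

1. B_x = 3/2  [2·signedArea(BAF) = -35/2 ∩ BE · DC = 467]
2. B_y = -39/2  [2·signedArea(BAF) = -35/2 ∩ BE · DC = 467]
   → B = (3/2, -39/2)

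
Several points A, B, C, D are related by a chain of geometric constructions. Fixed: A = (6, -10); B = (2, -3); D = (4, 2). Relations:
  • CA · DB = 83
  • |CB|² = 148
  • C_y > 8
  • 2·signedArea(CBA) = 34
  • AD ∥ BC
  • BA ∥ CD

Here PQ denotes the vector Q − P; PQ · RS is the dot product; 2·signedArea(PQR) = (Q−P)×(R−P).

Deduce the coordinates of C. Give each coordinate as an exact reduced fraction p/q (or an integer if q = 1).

1. C_x = 0  [BA ∥ CD ∩ AD ∥ BC]
2. C_y = 9  [BA ∥ CD ∩ AD ∥ BC]
   → C = (0, 9)

C = (0, 9)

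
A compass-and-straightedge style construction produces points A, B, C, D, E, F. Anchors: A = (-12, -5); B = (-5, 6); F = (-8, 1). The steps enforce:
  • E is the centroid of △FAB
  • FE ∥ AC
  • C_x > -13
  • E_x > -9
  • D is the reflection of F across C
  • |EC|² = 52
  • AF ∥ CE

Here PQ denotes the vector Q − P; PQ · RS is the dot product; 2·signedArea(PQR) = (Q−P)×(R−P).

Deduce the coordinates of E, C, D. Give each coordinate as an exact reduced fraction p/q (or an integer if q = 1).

C = (-37/3, -16/3)
D = (-50/3, -35/3)
E = (-25/3, 2/3)

1. E_x = -25/3  [E is the centroid of △FAB]
2. E_y = 2/3  [E is the centroid of △FAB]
   → E = (-25/3, 2/3)
3. C_x = -37/3  [AF ∥ CE ∩ FE ∥ AC]
4. C_y = -16/3  [AF ∥ CE ∩ FE ∥ AC]
   → C = (-37/3, -16/3)
5. D_x = -50/3  [D is the reflection of F across C]
6. D_y = -35/3  [D is the reflection of F across C]
   → D = (-50/3, -35/3)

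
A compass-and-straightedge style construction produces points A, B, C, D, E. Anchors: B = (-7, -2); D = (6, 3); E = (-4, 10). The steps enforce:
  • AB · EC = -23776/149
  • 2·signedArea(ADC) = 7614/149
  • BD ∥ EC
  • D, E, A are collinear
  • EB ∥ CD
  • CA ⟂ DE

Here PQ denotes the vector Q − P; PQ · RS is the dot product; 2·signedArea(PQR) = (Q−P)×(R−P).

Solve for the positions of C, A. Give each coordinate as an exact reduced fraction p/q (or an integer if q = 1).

1. C_x = 9  [EB ∥ CD ∩ BD ∥ EC]
2. C_y = 15  [EB ∥ CD ∩ BD ∥ EC]
   → C = (9, 15)
3. A_x = 354/149  [D, E, A are collinear ∩ CA ⟂ DE]
4. A_y = 825/149  [D, E, A are collinear ∩ CA ⟂ DE]
   → A = (354/149, 825/149)

A = (354/149, 825/149)
C = (9, 15)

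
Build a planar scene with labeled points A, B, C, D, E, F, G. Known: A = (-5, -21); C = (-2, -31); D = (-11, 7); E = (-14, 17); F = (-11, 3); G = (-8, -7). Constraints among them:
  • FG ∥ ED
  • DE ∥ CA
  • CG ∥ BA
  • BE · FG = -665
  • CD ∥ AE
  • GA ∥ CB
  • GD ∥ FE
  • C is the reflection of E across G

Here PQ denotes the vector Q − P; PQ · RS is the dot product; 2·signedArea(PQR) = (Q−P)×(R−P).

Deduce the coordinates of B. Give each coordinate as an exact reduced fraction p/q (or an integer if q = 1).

B = (1, -45)

1. B_x = 1  [CG ∥ BA ∩ GA ∥ CB]
2. B_y = -45  [CG ∥ BA ∩ GA ∥ CB]
   → B = (1, -45)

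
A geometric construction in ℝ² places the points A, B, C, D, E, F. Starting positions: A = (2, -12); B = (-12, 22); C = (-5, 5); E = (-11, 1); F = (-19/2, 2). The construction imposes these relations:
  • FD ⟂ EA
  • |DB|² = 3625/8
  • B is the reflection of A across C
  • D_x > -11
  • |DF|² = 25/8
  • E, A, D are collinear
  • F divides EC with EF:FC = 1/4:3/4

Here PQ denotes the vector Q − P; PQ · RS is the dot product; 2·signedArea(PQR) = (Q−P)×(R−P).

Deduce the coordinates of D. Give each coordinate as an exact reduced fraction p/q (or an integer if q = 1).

1. D_x = -43/4  [E, A, D are collinear ∩ FD ⟂ EA]
2. D_y = 3/4  [E, A, D are collinear ∩ FD ⟂ EA]
   → D = (-43/4, 3/4)

D = (-43/4, 3/4)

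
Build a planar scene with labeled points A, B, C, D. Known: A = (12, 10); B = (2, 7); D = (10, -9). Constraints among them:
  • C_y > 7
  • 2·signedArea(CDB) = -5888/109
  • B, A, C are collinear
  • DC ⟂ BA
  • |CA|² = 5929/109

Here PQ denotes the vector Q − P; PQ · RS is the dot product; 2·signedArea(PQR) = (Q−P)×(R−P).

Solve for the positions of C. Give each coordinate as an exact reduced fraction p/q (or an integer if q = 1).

1. C_x = 538/109  [B, A, C are collinear ∩ DC ⟂ BA]
2. C_y = 859/109  [B, A, C are collinear ∩ DC ⟂ BA]
   → C = (538/109, 859/109)

C = (538/109, 859/109)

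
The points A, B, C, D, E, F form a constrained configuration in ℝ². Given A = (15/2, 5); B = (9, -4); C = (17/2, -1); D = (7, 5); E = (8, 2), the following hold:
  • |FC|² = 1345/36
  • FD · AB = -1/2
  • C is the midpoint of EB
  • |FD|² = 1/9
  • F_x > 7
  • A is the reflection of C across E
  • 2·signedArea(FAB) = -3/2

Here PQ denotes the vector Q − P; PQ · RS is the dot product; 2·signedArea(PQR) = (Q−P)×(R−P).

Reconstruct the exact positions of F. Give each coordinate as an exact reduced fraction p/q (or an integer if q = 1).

F = (22/3, 5)

1. F_x = 22/3  [FD · AB = -1/2 ∩ 2·signedArea(FAB) = -3/2]
2. F_y = 5  [FD · AB = -1/2 ∩ 2·signedArea(FAB) = -3/2]
   → F = (22/3, 5)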